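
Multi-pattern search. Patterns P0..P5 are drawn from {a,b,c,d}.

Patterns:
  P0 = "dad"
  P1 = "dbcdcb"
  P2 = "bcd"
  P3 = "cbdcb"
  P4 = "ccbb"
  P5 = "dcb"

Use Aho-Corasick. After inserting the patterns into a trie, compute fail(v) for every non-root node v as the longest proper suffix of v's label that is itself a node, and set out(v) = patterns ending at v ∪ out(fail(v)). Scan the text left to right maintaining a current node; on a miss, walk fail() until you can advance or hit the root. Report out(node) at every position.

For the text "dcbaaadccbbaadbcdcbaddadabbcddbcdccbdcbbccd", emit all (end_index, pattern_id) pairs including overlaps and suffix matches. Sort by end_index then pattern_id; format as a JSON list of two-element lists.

Construct AC machine:
Trie (insert patterns):
  n0 'ε': b→9 c→12 d→1
  n1 'd': a→2 b→4 c→20
  n2 'da': d→3
  n3 'dad': ·  [P0 ends]
  n4 'db': c→5
  n5 'dbc': d→6
  n6 'dbcd': c→7
  n7 'dbcdc': b→8
  n8 'dbcdcb': ·  [P1 ends]
  n9 'b': c→10
  n10 'bc': d→11
  n11 'bcd': ·  [P2 ends]
  n12 'c': b→13 c→17
  n13 'cb': d→14
  n14 'cbd': c→15
  n15 'cbdc': b→16
  n16 'cbdcb': ·  [P3 ends]
  n17 'cc': b→18
  n18 'ccb': b→19
  n19 'ccbb': ·  [P4 ends]
  n20 'dc': b→21
  n21 'dcb': ·  [P5 ends]

Failure links (BFS by depth):
  fail(1) 'd': from fail(0)=0 chase 'd': 0 ⇒ 0;  out=∅∪out(0)=∅
  fail(9) 'b': from fail(0)=0 chase 'b': 0 ⇒ 0;  out=∅∪out(0)=∅
  fail(12) 'c': from fail(0)=0 chase 'c': 0 ⇒ 0;  out=∅∪out(0)=∅
  fail(2) 'da': from fail(1)=0 chase 'a': 0 ⇒ 0;  out=∅∪out(0)=∅
  fail(4) 'db': from fail(1)=0 chase 'b': 0 ⇒ 9;  out=∅∪out(9)=∅
  fail(10) 'bc': from fail(9)=0 chase 'c': 0 ⇒ 12;  out=∅∪out(12)=∅
  fail(13) 'cb': from fail(12)=0 chase 'b': 0 ⇒ 9;  out=∅∪out(9)=∅
  fail(17) 'cc': from fail(12)=0 chase 'c': 0 ⇒ 12;  out=∅∪out(12)=∅
  fail(20) 'dc': from fail(1)=0 chase 'c': 0 ⇒ 12;  out=∅∪out(12)=∅
  fail(3) 'dad': from fail(2)=0 chase 'd': 0 ⇒ 1;  out={0}∪out(1)={0}
  fail(5) 'dbc': from fail(4)=9 chase 'c': 9 ⇒ 10;  out=∅∪out(10)=∅
  fail(11) 'bcd': from fail(10)=12 chase 'd': 12→0 ⇒ 1;  out={2}∪out(1)={2}
  fail(14) 'cbd': from fail(13)=9 chase 'd': 9→0 ⇒ 1;  out=∅∪out(1)=∅
  fail(18) 'ccb': from fail(17)=12 chase 'b': 12 ⇒ 13;  out=∅∪out(13)=∅
  fail(21) 'dcb': from fail(20)=12 chase 'b': 12 ⇒ 13;  out={5}∪out(13)={5}
  fail(6) 'dbcd': from fail(5)=10 chase 'd': 10 ⇒ 11;  out=∅∪out(11)={2}
  fail(15) 'cbdc': from fail(14)=1 chase 'c': 1 ⇒ 20;  out=∅∪out(20)=∅
  fail(19) 'ccbb': from fail(18)=13 chase 'b': 13→9→0 ⇒ 9;  out={4}∪out(9)={4}
  fail(7) 'dbcdc': from fail(6)=11 chase 'c': 11→1 ⇒ 20;  out=∅∪out(20)=∅
  fail(16) 'cbdcb': from fail(15)=20 chase 'b': 20 ⇒ 21;  out={3}∪out(21)={3,5}
  fail(8) 'dbcdcb': from fail(7)=20 chase 'b': 20 ⇒ 21;  out={1}∪out(21)={1,5}

Run:
pos 0 'd': at 1
pos 1 'c': at 20
pos 2 'b': at 21  ** P5@[0:2]
pos 3 'a': at 0 (fail-walked)
pos 4 'a': at 0
pos 5 'a': at 0
pos 6 'd': at 1
pos 7 'c': at 20
pos 8 'c': at 17 (fail-walked)
pos 9 'b': at 18
pos 10 'b': at 19  ** P4@[7:10]
pos 11 'a': at 0 (fail-walked)
pos 12 'a': at 0
pos 13 'd': at 1
pos 14 'b': at 4
pos 15 'c': at 5
pos 16 'd': at 6  ** P2@[14:16]
pos 17 'c': at 7
pos 18 'b': at 8  ** P1@[13:18],P5@[16:18]
pos 19 'a': at 0 (fail-walked)
pos 20 'd': at 1
pos 21 'd': at 1 (fail-walked)
pos 22 'a': at 2
pos 23 'd': at 3  ** P0@[21:23]
pos 24 'a': at 2 (fail-walked)
pos 25 'b': at 9 (fail-walked)
pos 26 'b': at 9 (fail-walked)
pos 27 'c': at 10
pos 28 'd': at 11  ** P2@[26:28]
pos 29 'd': at 1 (fail-walked)
pos 30 'b': at 4
pos 31 'c': at 5
pos 32 'd': at 6  ** P2@[30:32]
pos 33 'c': at 7
pos 34 'c': at 17 (fail-walked)
pos 35 'b': at 18
pos 36 'd': at 14 (fail-walked)
pos 37 'c': at 15
pos 38 'b': at 16  ** P3@[34:38],P5@[36:38]
pos 39 'b': at 9 (fail-walked)
pos 40 'c': at 10
pos 41 'c': at 17 (fail-walked)
pos 42 'd': at 1 (fail-walked)

All matches (sorted): [[2,5],[10,4],[16,2],[18,1],[18,5],[23,0],[28,2],[32,2],[38,3],[38,5]]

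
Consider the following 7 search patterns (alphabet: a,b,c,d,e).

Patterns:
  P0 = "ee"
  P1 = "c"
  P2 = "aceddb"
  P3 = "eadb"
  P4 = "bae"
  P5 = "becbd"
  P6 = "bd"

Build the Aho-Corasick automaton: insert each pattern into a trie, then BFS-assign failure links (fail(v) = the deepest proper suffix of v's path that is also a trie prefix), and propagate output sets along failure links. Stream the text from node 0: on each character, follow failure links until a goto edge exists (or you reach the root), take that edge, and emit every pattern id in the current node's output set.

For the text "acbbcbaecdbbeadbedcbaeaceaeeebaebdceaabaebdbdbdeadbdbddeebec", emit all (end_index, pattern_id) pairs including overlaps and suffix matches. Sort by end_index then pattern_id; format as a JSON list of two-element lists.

Build:
Trie (insert patterns):
  n0 'ε': a→4 b→13 c→3 e→1
  n1 'e': a→10 e→2
  n2 'ee': ·  [P0 ends]
  n3 'c': ·  [P1 ends]
  n4 'a': c→5
  n5 'ac': e→6
  n6 'ace': d→7
  n7 'aced': d→8
  n8 'acedd': b→9
  n9 'aceddb': ·  [P2 ends]
  n10 'ea': d→11
  n11 'ead': b→12
  n12 'eadb': ·  [P3 ends]
  n13 'b': a→14 d→20 e→16
  n14 'ba': e→15
  n15 'bae': ·  [P4 ends]
  n16 'be': c→17
  n17 'bec': b→18
  n18 'becb': d→19
  n19 'becbd': ·  [P5 ends]
  n20 'bd': ·  [P6 ends]

BFS fail/out derivation:
  fail(1) 'e': from fail(0)=0 chase 'e': 0 ⇒ 0;  out=∅∪out(0)=∅
  fail(3) 'c': from fail(0)=0 chase 'c': 0 ⇒ 0;  out={1}∪out(0)={1}
  fail(4) 'a': from fail(0)=0 chase 'a': 0 ⇒ 0;  out=∅∪out(0)=∅
  fail(13) 'b': from fail(0)=0 chase 'b': 0 ⇒ 0;  out=∅∪out(0)=∅
  fail(2) 'ee': from fail(1)=0 chase 'e': 0 ⇒ 1;  out={0}∪out(1)={0}
  fail(5) 'ac': from fail(4)=0 chase 'c': 0 ⇒ 3;  out=∅∪out(3)={1}
  fail(10) 'ea': from fail(1)=0 chase 'a': 0 ⇒ 4;  out=∅∪out(4)=∅
  fail(14) 'ba': from fail(13)=0 chase 'a': 0 ⇒ 4;  out=∅∪out(4)=∅
  fail(16) 'be': from fail(13)=0 chase 'e': 0 ⇒ 1;  out=∅∪out(1)=∅
  fail(20) 'bd': from fail(13)=0 chase 'd': 0 ⇒ 0;  out={6}∪out(0)={6}
  fail(6) 'ace': from fail(5)=3 chase 'e': 3→0 ⇒ 1;  out=∅∪out(1)=∅
  fail(11) 'ead': from fail(10)=4 chase 'd': 4→0 ⇒ 0;  out=∅∪out(0)=∅
  fail(15) 'bae': from fail(14)=4 chase 'e': 4→0 ⇒ 1;  out={4}∪out(1)={4}
  fail(17) 'bec': from fail(16)=1 chase 'c': 1→0 ⇒ 3;  out=∅∪out(3)={1}
  fail(7) 'aced': from fail(6)=1 chase 'd': 1→0 ⇒ 0;  out=∅∪out(0)=∅
  fail(12) 'eadb': from fail(11)=0 chase 'b': 0 ⇒ 13;  out={3}∪out(13)={3}
  fail(18) 'becb': from fail(17)=3 chase 'b': 3→0 ⇒ 13;  out=∅∪out(13)=∅
  fail(8) 'acedd': from fail(7)=0 chase 'd': 0 ⇒ 0;  out=∅∪out(0)=∅
  fail(19) 'becbd': from fail(18)=13 chase 'd': 13 ⇒ 20;  out={5}∪out(20)={5,6}
  fail(9) 'aceddb': from fail(8)=0 chase 'b': 0 ⇒ 13;  out={2}∪out(13)={2}

Text stream:
pos 0 'a': at 4
pos 1 'c': at 5  ** P1@[1:1]
pos 2 'b': at 13 (fail-walked)
pos 3 'b': at 13 (fail-walked)
pos 4 'c': at 3 (fail-walked)  ** P1@[4:4]
pos 5 'b': at 13 (fail-walked)
pos 6 'a': at 14
pos 7 'e': at 15  ** P4@[5:7]
pos 8 'c': at 3 (fail-walked)  ** P1@[8:8]
pos 9 'd': at 0 (fail-walked)
pos 10 'b': at 13
pos 11 'b': at 13 (fail-walked)
pos 12 'e': at 16
pos 13 'a': at 10 (fail-walked)
pos 14 'd': at 11
pos 15 'b': at 12  ** P3@[12:15]
pos 16 'e': at 16 (fail-walked)
pos 17 'd': at 0 (fail-walked)
pos 18 'c': at 3  ** P1@[18:18]
pos 19 'b': at 13 (fail-walked)
pos 20 'a': at 14
pos 21 'e': at 15  ** P4@[19:21]
pos 22 'a': at 10 (fail-walked)
pos 23 'c': at 5 (fail-walked)  ** P1@[23:23]
pos 24 'e': at 6
pos 25 'a': at 10 (fail-walked)
pos 26 'e': at 1 (fail-walked)
pos 27 'e': at 2  ** P0@[26:27]
pos 28 'e': at 2 (fail-walked)  ** P0@[27:28]
pos 29 'b': at 13 (fail-walked)
pos 30 'a': at 14
pos 31 'e': at 15  ** P4@[29:31]
pos 32 'b': at 13 (fail-walked)
pos 33 'd': at 20  ** P6@[32:33]
pos 34 'c': at 3 (fail-walked)  ** P1@[34:34]
pos 35 'e': at 1 (fail-walked)
pos 36 'a': at 10
pos 37 'a': at 4 (fail-walked)
pos 38 'b': at 13 (fail-walked)
pos 39 'a': at 14
pos 40 'e': at 15  ** P4@[38:40]
pos 41 'b': at 13 (fail-walked)
pos 42 'd': at 20  ** P6@[41:42]
pos 43 'b': at 13 (fail-walked)
pos 44 'd': at 20  ** P6@[43:44]
pos 45 'b': at 13 (fail-walked)
pos 46 'd': at 20  ** P6@[45:46]
pos 47 'e': at 1 (fail-walked)
pos 48 'a': at 10
pos 49 'd': at 11
pos 50 'b': at 12  ** P3@[47:50]
pos 51 'd': at 20 (fail-walked)  ** P6@[50:51]
pos 52 'b': at 13 (fail-walked)
pos 53 'd': at 20  ** P6@[52:53]
pos 54 'd': at 0 (fail-walked)
pos 55 'e': at 1
pos 56 'e': at 2  ** P0@[55:56]
pos 57 'b': at 13 (fail-walked)
pos 58 'e': at 16
pos 59 'c': at 17  ** P1@[59:59]

All matches (sorted): [[1,1],[4,1],[7,4],[8,1],[15,3],[18,1],[21,4],[23,1],[27,0],[28,0],[31,4],[33,6],[34,1],[40,4],[42,6],[44,6],[46,6],[50,3],[51,6],[53,6],[56,0],[59,1]]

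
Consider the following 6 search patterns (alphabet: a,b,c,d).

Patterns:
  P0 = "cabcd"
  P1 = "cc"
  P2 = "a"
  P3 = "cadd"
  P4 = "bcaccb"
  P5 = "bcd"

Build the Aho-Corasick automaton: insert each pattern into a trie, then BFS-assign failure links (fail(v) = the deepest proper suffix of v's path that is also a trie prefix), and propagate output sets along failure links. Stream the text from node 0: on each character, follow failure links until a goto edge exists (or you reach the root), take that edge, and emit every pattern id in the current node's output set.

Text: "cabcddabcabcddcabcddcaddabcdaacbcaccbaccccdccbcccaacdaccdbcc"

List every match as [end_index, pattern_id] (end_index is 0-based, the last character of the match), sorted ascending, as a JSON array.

Build automaton:
Trie nodes:
  0='ε' goto a→7 b→10 c→1
  1='c' goto a→2 c→6
  2='ca' goto b→3 d→8
  3='cab' goto c→4
  4='cabc' goto d→5
  5='cabcd' goto ·  [P0 ends]
  6='cc' goto ·  [P1 ends]
  7='a' goto ·  [P2 ends]
  8='cad' goto d→9
  9='cadd' goto ·  [P3 ends]
  10='b' goto c→11
  11='bc' goto a→12 d→16
  12='bca' goto c→13
  13='bcac' goto c→14
  14='bcacc' goto b→15
  15='bcaccb' goto ·  [P4 ends]
  16='bcd' goto ·  [P5 ends]

BFS fail/out derivation:
  fail(1) 'c': from fail(0)=0 chase 'c': 0 ⇒ 0;  out=∅∪out(0)=∅
  fail(7) 'a': from fail(0)=0 chase 'a': 0 ⇒ 0;  out={2}∪out(0)={2}
  fail(10) 'b': from fail(0)=0 chase 'b': 0 ⇒ 0;  out=∅∪out(0)=∅
  fail(2) 'ca': from fail(1)=0 chase 'a': 0 ⇒ 7;  out=∅∪out(7)={2}
  fail(6) 'cc': from fail(1)=0 chase 'c': 0 ⇒ 1;  out={1}∪out(1)={1}
  fail(11) 'bc': from fail(10)=0 chase 'c': 0 ⇒ 1;  out=∅∪out(1)=∅
  fail(3) 'cab': from fail(2)=7 chase 'b': 7→0 ⇒ 10;  out=∅∪out(10)=∅
  fail(8) 'cad': from fail(2)=7 chase 'd': 7→0 ⇒ 0;  out=∅∪out(0)=∅
  fail(12) 'bca': from fail(11)=1 chase 'a': 1 ⇒ 2;  out=∅∪out(2)={2}
  fail(16) 'bcd': from fail(11)=1 chase 'd': 1→0 ⇒ 0;  out={5}∪out(0)={5}
  fail(4) 'cabc': from fail(3)=10 chase 'c': 10 ⇒ 11;  out=∅∪out(11)=∅
  fail(9) 'cadd': from fail(8)=0 chase 'd': 0 ⇒ 0;  out={3}∪out(0)={3}
  fail(13) 'bcac': from fail(12)=2 chase 'c': 2→7→0 ⇒ 1;  out=∅∪out(1)=∅
  fail(5) 'cabcd': from fail(4)=11 chase 'd': 11 ⇒ 16;  out={0}∪out(16)={0,5}
  fail(14) 'bcacc': from fail(13)=1 chase 'c': 1 ⇒ 6;  out=∅∪out(6)={1}
  fail(15) 'bcaccb': from fail(14)=6 chase 'b': 6→1→0 ⇒ 10;  out={4}∪out(10)={4}

Run:
i=0 'c': node 0→1
i=1 'a': node 1→2  emit P2@[1:1]
i=2 'b': node 2→3
i=3 'c': node 3→4
i=4 'd': node 4→5  emit P0@[0:4],P5@[2:4]
i=5 'd': node 5→0 (fail-walked)
i=6 'a': node 0→7  emit P2@[6:6]
i=7 'b': node 7→10 (fail-walked)
i=8 'c': node 10→11
i=9 'a': node 11→12  emit P2@[9:9]
i=10 'b': node 12→3 (fail-walked)
i=11 'c': node 3→4
i=12 'd': node 4→5  emit P0@[8:12],P5@[10:12]
i=13 'd': node 5→0 (fail-walked)
i=14 'c': node 0→1
i=15 'a': node 1→2  emit P2@[15:15]
i=16 'b': node 2→3
i=17 'c': node 3→4
i=18 'd': node 4→5  emit P0@[14:18],P5@[16:18]
i=19 'd': node 5→0 (fail-walked)
i=20 'c': node 0→1
i=21 'a': node 1→2  emit P2@[21:21]
i=22 'd': node 2→8
i=23 'd': node 8→9  emit P3@[20:23]
i=24 'a': node 9→7 (fail-walked)  emit P2@[24:24]
i=25 'b': node 7→10 (fail-walked)
i=26 'c': node 10→11
i=27 'd': node 11→16  emit P5@[25:27]
i=28 'a': node 16→7 (fail-walked)  emit P2@[28:28]
i=29 'a': node 7→7 (fail-walked)  emit P2@[29:29]
i=30 'c': node 7→1 (fail-walked)
i=31 'b': node 1→10 (fail-walked)
i=32 'c': node 10→11
i=33 'a': node 11→12  emit P2@[33:33]
i=34 'c': node 12→13
i=35 'c': node 13→14  emit P1@[34:35]
i=36 'b': node 14→15  emit P4@[31:36]
i=37 'a': node 15→7 (fail-walked)  emit P2@[37:37]
i=38 'c': node 7→1 (fail-walked)
i=39 'c': node 1→6  emit P1@[38:39]
i=40 'c': node 6→6 (fail-walked)  emit P1@[39:40]
i=41 'c': node 6→6 (fail-walked)  emit P1@[40:41]
i=42 'd': node 6→0 (fail-walked)
i=43 'c': node 0→1
i=44 'c': node 1→6  emit P1@[43:44]
i=45 'b': node 6→10 (fail-walked)
i=46 'c': node 10→11
i=47 'c': node 11→6 (fail-walked)  emit P1@[46:47]
i=48 'c': node 6→6 (fail-walked)  emit P1@[47:48]
i=49 'a': node 6→2 (fail-walked)  emit P2@[49:49]
i=50 'a': node 2→7 (fail-walked)  emit P2@[50:50]
i=51 'c': node 7→1 (fail-walked)
i=52 'd': node 1→0 (fail-walked)
i=53 'a': node 0→7  emit P2@[53:53]
i=54 'c': node 7→1 (fail-walked)
i=55 'c': node 1→6  emit P1@[54:55]
i=56 'd': node 6→0 (fail-walked)
i=57 'b': node 0→10
i=58 'c': node 10→11
i=59 'c': node 11→6 (fail-walked)  emit P1@[58:59]

Result: [[1,2],[4,0],[4,5],[6,2],[9,2],[12,0],[12,5],[15,2],[18,0],[18,5],[21,2],[23,3],[24,2],[27,5],[28,2],[29,2],[33,2],[35,1],[36,4],[37,2],[39,1],[40,1],[41,1],[44,1],[47,1],[48,1],[49,2],[50,2],[53,2],[55,1],[59,1]]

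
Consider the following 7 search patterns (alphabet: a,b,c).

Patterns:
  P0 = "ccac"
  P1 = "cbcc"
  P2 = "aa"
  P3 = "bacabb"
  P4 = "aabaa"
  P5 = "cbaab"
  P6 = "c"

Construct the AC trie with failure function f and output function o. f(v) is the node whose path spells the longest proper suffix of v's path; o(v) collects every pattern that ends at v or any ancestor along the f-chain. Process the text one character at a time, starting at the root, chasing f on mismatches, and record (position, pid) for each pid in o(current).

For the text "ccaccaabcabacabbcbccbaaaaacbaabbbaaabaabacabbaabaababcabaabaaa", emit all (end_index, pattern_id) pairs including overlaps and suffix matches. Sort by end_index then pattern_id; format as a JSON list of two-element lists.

Build:
Trie nodes:
  0='ε' goto a→8 b→10 c→1
  1='c' goto b→5 c→2  [P6 ends]
  2='cc' goto a→3
  3='cca' goto c→4
  4='ccac' goto ·  [P0 ends]
  5='cb' goto a→19 c→6
  6='cbc' goto c→7
  7='cbcc' goto ·  [P1 ends]
  8='a' goto a→9
  9='aa' goto b→16  [P2 ends]
  10='b' goto a→11
  11='ba' goto c→12
  12='bac' goto a→13
  13='baca' goto b→14
  14='bacab' goto b→15
  15='bacabb' goto ·  [P3 ends]
  16='aab' goto a→17
  17='aaba' goto a→18
  18='aabaa' goto ·  [P4 ends]
  19='cba' goto a→20
  20='cbaa' goto b→21
  21='cbaab' goto ·  [P5 ends]

BFS fail/out derivation:
  n1('c'): parent n0 fail=0; on 'c' 0 → fail=0;  out {6}∪∅={6}
  n8('a'): parent n0 fail=0; on 'a' 0 → fail=0;  out ∅∪∅=∅
  n10('b'): parent n0 fail=0; on 'b' 0 → fail=0;  out ∅∪∅=∅
  n2('cc'): parent n1 fail=0; on 'c' 0 → fail=1;  out ∅∪{6}={6}
  n5('cb'): parent n1 fail=0; on 'b' 0 → fail=10;  out ∅∪∅=∅
  n9('aa'): parent n8 fail=0; on 'a' 0 → fail=8;  out {2}∪∅={2}
  n11('ba'): parent n10 fail=0; on 'a' 0 → fail=8;  out ∅∪∅=∅
  n3('cca'): parent n2 fail=1; on 'a' 1→0 → fail=8;  out ∅∪∅=∅
  n6('cbc'): parent n5 fail=10; on 'c' 10→0 → fail=1;  out ∅∪{6}={6}
  n12('bac'): parent n11 fail=8; on 'c' 8→0 → fail=1;  out ∅∪{6}={6}
  n16('aab'): parent n9 fail=8; on 'b' 8→0 → fail=10;  out ∅∪∅=∅
  n19('cba'): parent n5 fail=10; on 'a' 10 → fail=11;  out ∅∪∅=∅
  n4('ccac'): parent n3 fail=8; on 'c' 8→0 → fail=1;  out {0}∪{6}={0,6}
  n7('cbcc'): parent n6 fail=1; on 'c' 1 → fail=2;  out {1}∪{6}={1,6}
  n13('baca'): parent n12 fail=1; on 'a' 1→0 → fail=8;  out ∅∪∅=∅
  n17('aaba'): parent n16 fail=10; on 'a' 10 → fail=11;  out ∅∪∅=∅
  n20('cbaa'): parent n19 fail=11; on 'a' 11→8 → fail=9;  out ∅∪{2}={2}
  n14('bacab'): parent n13 fail=8; on 'b' 8→0 → fail=10;  out ∅∪∅=∅
  n18('aabaa'): parent n17 fail=11; on 'a' 11→8 → fail=9;  out {4}∪{2}={2,4}
  n21('cbaab'): parent n20 fail=9; on 'b' 9 → fail=16;  out {5}∪∅={5}
  n15('bacabb'): parent n14 fail=10; on 'b' 10→0 → fail=10;  out {3}∪∅={3}

Run:
i=0 'c': node 0→1  ** P6@[0:0]
i=1 'c': node 1→2  ** P6@[1:1]
i=2 'a': node 2→3
i=3 'c': node 3→4  ** P0@[0:3],P6@[3:3]
i=4 'c': node 4→2 (fail-walked)  ** P6@[4:4]
i=5 'a': node 2→3
i=6 'a': node 3→9 (fail-walked)  ** P2@[5:6]
i=7 'b': node 9→16
i=8 'c': node 16→1 (fail-walked)  ** P6@[8:8]
i=9 'a': node 1→8 (fail-walked)
i=10 'b': node 8→10 (fail-walked)
i=11 'a': node 10→11
i=12 'c': node 11→12  ** P6@[12:12]
i=13 'a': node 12→13
i=14 'b': node 13→14
i=15 'b': node 14→15  ** P3@[10:15]
i=16 'c': node 15→1 (fail-walked)  ** P6@[16:16]
i=17 'b': node 1→5
i=18 'c': node 5→6  ** P6@[18:18]
i=19 'c': node 6→7  ** P1@[16:19],P6@[19:19]
i=20 'b': node 7→5 (fail-walked)
i=21 'a': node 5→19
i=22 'a': node 19→20  ** P2@[21:22]
i=23 'a': node 20→9 (fail-walked)  ** P2@[22:23]
i=24 'a': node 9→9 (fail-walked)  ** P2@[23:24]
i=25 'a': node 9→9 (fail-walked)  ** P2@[24:25]
i=26 'c': node 9→1 (fail-walked)  ** P6@[26:26]
i=27 'b': node 1→5
i=28 'a': node 5→19
i=29 'a': node 19→20  ** P2@[28:29]
i=30 'b': node 20→21  ** P5@[26:30]
i=31 'b': node 21→10 (fail-walked)
i=32 'b': node 10→10 (fail-walked)
i=33 'a': node 10→11
i=34 'a': node 11→9 (fail-walked)  ** P2@[33:34]
i=35 'a': node 9→9 (fail-walked)  ** P2@[34:35]
i=36 'b': node 9→16
i=37 'a': node 16→17
i=38 'a': node 17→18  ** P2@[37:38],P4@[34:38]
i=39 'b': node 18→16 (fail-walked)
i=40 'a': node 16→17
i=41 'c': node 17→12 (fail-walked)  ** P6@[41:41]
i=42 'a': node 12→13
i=43 'b': node 13→14
i=44 'b': node 14→15  ** P3@[39:44]
i=45 'a': node 15→11 (fail-walked)
i=46 'a': node 11→9 (fail-walked)  ** P2@[45:46]
i=47 'b': node 9→16
i=48 'a': node 16→17
i=49 'a': node 17→18  ** P2@[48:49],P4@[45:49]
i=50 'b': node 18→16 (fail-walked)
i=51 'a': node 16→17
i=52 'b': node 17→10 (fail-walked)
i=53 'c': node 10→1 (fail-walked)  ** P6@[53:53]
i=54 'a': node 1→8 (fail-walked)
i=55 'b': node 8→10 (fail-walked)
i=56 'a': node 10→11
i=57 'a': node 11→9 (fail-walked)  ** P2@[56:57]
i=58 'b': node 9→16
i=59 'a': node 16→17
i=60 'a': node 17→18  ** P2@[59:60],P4@[56:60]
i=61 'a': node 18→9 (fail-walked)  ** P2@[60:61]

Result: [[0,6],[1,6],[3,0],[3,6],[4,6],[6,2],[8,6],[12,6],[15,3],[16,6],[18,6],[19,1],[19,6],[22,2],[23,2],[24,2],[25,2],[26,6],[29,2],[30,5],[34,2],[35,2],[38,2],[38,4],[41,6],[44,3],[46,2],[49,2],[49,4],[53,6],[57,2],[60,2],[60,4],[61,2]]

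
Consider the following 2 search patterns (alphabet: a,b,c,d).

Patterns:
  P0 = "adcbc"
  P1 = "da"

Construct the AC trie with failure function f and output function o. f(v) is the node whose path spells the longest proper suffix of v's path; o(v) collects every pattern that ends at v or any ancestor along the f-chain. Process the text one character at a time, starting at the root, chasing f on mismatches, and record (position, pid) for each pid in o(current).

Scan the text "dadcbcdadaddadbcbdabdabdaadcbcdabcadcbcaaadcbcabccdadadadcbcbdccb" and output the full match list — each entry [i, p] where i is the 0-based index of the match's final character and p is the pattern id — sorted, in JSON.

Construct AC machine:
Trie nodes:
  0='ε' goto a→1 d→6
  1='a' goto d→2
  2='ad' goto c→3
  3='adc' goto b→4
  4='adcb' goto c→5
  5='adcbc' goto ·  ←P0
  6='d' goto a→7
  7='da' goto ·  ←P1

Failure links (BFS by depth):
  fail(1) 'a': from fail(0)=0 chase 'a': 0 ⇒ 0;  out=∅∪out(0)=∅
  fail(6) 'd': from fail(0)=0 chase 'd': 0 ⇒ 0;  out=∅∪out(0)=∅
  fail(2) 'ad': from fail(1)=0 chase 'd': 0 ⇒ 6;  out=∅∪out(6)=∅
  fail(7) 'da': from fail(6)=0 chase 'a': 0 ⇒ 1;  out={1}∪out(1)={1}
  fail(3) 'adc': from fail(2)=6 chase 'c': 6→0 ⇒ 0;  out=∅∪out(0)=∅
  fail(4) 'adcb': from fail(3)=0 chase 'b': 0 ⇒ 0;  out=∅∪out(0)=∅
  fail(5) 'adcbc': from fail(4)=0 chase 'c': 0 ⇒ 0;  out={0}∪out(0)={0}

Text stream:
[0] read 'd'  n0⇒n6
[1] read 'a'  n6⇒n7  ** P1@[0:1]
[2] read 'd'  n7⇒n2 (fail-walked)
[3] read 'c'  n2⇒n3
[4] read 'b'  n3⇒n4
[5] read 'c'  n4⇒n5  ** P0@[1:5]
[6] read 'd'  n5⇒n6 (fail-walked)
[7] read 'a'  n6⇒n7  ** P1@[6:7]
[8] read 'd'  n7⇒n2 (fail-walked)
[9] read 'a'  n2⇒n7 (fail-walked)  ** P1@[8:9]
[10] read 'd'  n7⇒n2 (fail-walked)
[11] read 'd'  n2⇒n6 (fail-walked)
[12] read 'a'  n6⇒n7  ** P1@[11:12]
[13] read 'd'  n7⇒n2 (fail-walked)
[14] read 'b'  n2⇒n0 (fail-walked)
[15] read 'c'  n0⇒n0
[16] read 'b'  n0⇒n0
[17] read 'd'  n0⇒n6
[18] read 'a'  n6⇒n7  ** P1@[17:18]
[19] read 'b'  n7⇒n0 (fail-walked)
[20] read 'd'  n0⇒n6
[21] read 'a'  n6⇒n7  ** P1@[20:21]
[22] read 'b'  n7⇒n0 (fail-walked)
[23] read 'd'  n0⇒n6
[24] read 'a'  n6⇒n7  ** P1@[23:24]
[25] read 'a'  n7⇒n1 (fail-walked)
[26] read 'd'  n1⇒n2
[27] read 'c'  n2⇒n3
[28] read 'b'  n3⇒n4
[29] read 'c'  n4⇒n5  ** P0@[25:29]
[30] read 'd'  n5⇒n6 (fail-walked)
[31] read 'a'  n6⇒n7  ** P1@[30:31]
[32] read 'b'  n7⇒n0 (fail-walked)
[33] read 'c'  n0⇒n0
[34] read 'a'  n0⇒n1
[35] read 'd'  n1⇒n2
[36] read 'c'  n2⇒n3
[37] read 'b'  n3⇒n4
[38] read 'c'  n4⇒n5  ** P0@[34:38]
[39] read 'a'  n5⇒n1 (fail-walked)
[40] read 'a'  n1⇒n1 (fail-walked)
[41] read 'a'  n1⇒n1 (fail-walked)
[42] read 'd'  n1⇒n2
[43] read 'c'  n2⇒n3
[44] read 'b'  n3⇒n4
[45] read 'c'  n4⇒n5  ** P0@[41:45]
[46] read 'a'  n5⇒n1 (fail-walked)
[47] read 'b'  n1⇒n0 (fail-walked)
[48] read 'c'  n0⇒n0
[49] read 'c'  n0⇒n0
[50] read 'd'  n0⇒n6
[51] read 'a'  n6⇒n7  ** P1@[50:51]
[52] read 'd'  n7⇒n2 (fail-walked)
[53] read 'a'  n2⇒n7 (fail-walked)  ** P1@[52:53]
[54] read 'd'  n7⇒n2 (fail-walked)
[55] read 'a'  n2⇒n7 (fail-walked)  ** P1@[54:55]
[56] read 'd'  n7⇒n2 (fail-walked)
[57] read 'c'  n2⇒n3
[58] read 'b'  n3⇒n4
[59] read 'c'  n4⇒n5  ** P0@[55:59]
[60] read 'b'  n5⇒n0 (fail-walked)
[61] read 'd'  n0⇒n6
[62] read 'c'  n6⇒n0 (fail-walked)
[63] read 'c'  n0⇒n0
[64] read 'b'  n0⇒n0

Result: [[1,1],[5,0],[7,1],[9,1],[12,1],[18,1],[21,1],[24,1],[29,0],[31,1],[38,0],[45,0],[51,1],[53,1],[55,1],[59,0]]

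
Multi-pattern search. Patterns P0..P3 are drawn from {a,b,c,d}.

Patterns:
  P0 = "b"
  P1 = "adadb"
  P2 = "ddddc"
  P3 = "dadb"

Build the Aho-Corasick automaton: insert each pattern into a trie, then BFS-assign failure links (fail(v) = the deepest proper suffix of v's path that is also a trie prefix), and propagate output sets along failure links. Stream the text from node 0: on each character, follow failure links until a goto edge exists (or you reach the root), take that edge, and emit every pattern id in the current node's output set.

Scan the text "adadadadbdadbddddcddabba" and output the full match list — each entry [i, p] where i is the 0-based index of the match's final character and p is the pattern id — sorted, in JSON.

Construct AC machine:
Trie nodes:
  0='ε' goto a→2 b→1 d→7
  1='b' goto ·  [P0 ends]
  2='a' goto d→3
  3='ad' goto a→4
  4='ada' goto d→5
  5='adad' goto b→6
  6='adadb' goto ·  [P1 ends]
  7='d' goto a→12 d→8
  8='dd' goto d→9
  9='ddd' goto d→10
  10='dddd' goto c→11
  11='ddddc' goto ·  [P2 ends]
  12='da' goto d→13
  13='dad' goto b→14
  14='dadb' goto ·  [P3 ends]

BFS fail/out derivation:
  fail(1) 'b': from fail(0)=0 chase 'b': 0 ⇒ 0;  out={0}∪out(0)={0}
  fail(2) 'a': from fail(0)=0 chase 'a': 0 ⇒ 0;  out=∅∪out(0)=∅
  fail(7) 'd': from fail(0)=0 chase 'd': 0 ⇒ 0;  out=∅∪out(0)=∅
  fail(3) 'ad': from fail(2)=0 chase 'd': 0 ⇒ 7;  out=∅∪out(7)=∅
  fail(8) 'dd': from fail(7)=0 chase 'd': 0 ⇒ 7;  out=∅∪out(7)=∅
  fail(12) 'da': from fail(7)=0 chase 'a': 0 ⇒ 2;  out=∅∪out(2)=∅
  fail(4) 'ada': from fail(3)=7 chase 'a': 7 ⇒ 12;  out=∅∪out(12)=∅
  fail(9) 'ddd': from fail(8)=7 chase 'd': 7 ⇒ 8;  out=∅∪out(8)=∅
  fail(13) 'dad': from fail(12)=2 chase 'd': 2 ⇒ 3;  out=∅∪out(3)=∅
  fail(5) 'adad': from fail(4)=12 chase 'd': 12 ⇒ 13;  out=∅∪out(13)=∅
  fail(10) 'dddd': from fail(9)=8 chase 'd': 8 ⇒ 9;  out=∅∪out(9)=∅
  fail(14) 'dadb': from fail(13)=3 chase 'b': 3→7→0 ⇒ 1;  out={3}∪out(1)={0,3}
  fail(6) 'adadb': from fail(5)=13 chase 'b': 13 ⇒ 14;  out={1}∪out(14)={0,1,3}
  fail(11) 'ddddc': from fail(10)=9 chase 'c': 9→8→7→0 ⇒ 0;  out={2}∪out(0)={2}

Text stream:
i=0 'a': node 0→2
i=1 'd': node 2→3
i=2 'a': node 3→4
i=3 'd': node 4→5
i=4 'a': node 5→4 (via fail)
i=5 'd': node 4→5
i=6 'a': node 5→4 (via fail)
i=7 'd': node 4→5
i=8 'b': node 5→6  emit P0@[8:8],P1@[4:8],P3@[5:8]
i=9 'd': node 6→7 (via fail)
i=10 'a': node 7→12
i=11 'd': node 12→13
i=12 'b': node 13→14  emit P0@[12:12],P3@[9:12]
i=13 'd': node 14→7 (via fail)
i=14 'd': node 7→8
i=15 'd': node 8→9
i=16 'd': node 9→10
i=17 'c': node 10→11  emit P2@[13:17]
i=18 'd': node 11→7 (via fail)
i=19 'd': node 7→8
i=20 'a': node 8→12 (via fail)
i=21 'b': node 12→1 (via fail)  emit P0@[21:21]
i=22 'b': node 1→1 (via fail)  emit P0@[22:22]
i=23 'a': node 1→2 (via fail)

Matches: [[8,0],[8,1],[8,3],[12,0],[12,3],[17,2],[21,0],[22,0]]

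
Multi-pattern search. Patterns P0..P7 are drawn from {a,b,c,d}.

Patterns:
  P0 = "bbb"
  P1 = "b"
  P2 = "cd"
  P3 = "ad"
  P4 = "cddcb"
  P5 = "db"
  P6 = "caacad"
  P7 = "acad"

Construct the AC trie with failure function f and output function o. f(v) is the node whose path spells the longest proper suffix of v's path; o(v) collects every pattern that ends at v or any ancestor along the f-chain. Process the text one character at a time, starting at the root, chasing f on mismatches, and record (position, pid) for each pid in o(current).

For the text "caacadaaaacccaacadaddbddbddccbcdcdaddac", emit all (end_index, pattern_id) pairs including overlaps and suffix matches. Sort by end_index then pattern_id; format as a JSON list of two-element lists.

Build:
Trie (insert patterns):
  n0 'ε': a→6 b→1 c→4 d→11
  n1 'b': b→2  [P1 ends]
  n2 'bb': b→3
  n3 'bbb': ·  [P0 ends]
  n4 'c': a→13 d→5
  n5 'cd': d→8  [P2 ends]
  n6 'a': c→18 d→7
  n7 'ad': ·  [P3 ends]
  n8 'cdd': c→9
  n9 'cddc': b→10
  n10 'cddcb': ·  [P4 ends]
  n11 'd': b→12
  n12 'db': ·  [P5 ends]
  n13 'ca': a→14
  n14 'caa': c→15
  n15 'caac': a→16
  n16 'caaca': d→17
  n17 'caacad': ·  [P6 ends]
  n18 'ac': a→19
  n19 'aca': d→20
  n20 'acad': ·  [P7 ends]

Failure links (BFS by depth):
  n1('b'): parent n0 fail=0; on 'b' 0 → fail=0;  out {1}∪∅={1}
  n4('c'): parent n0 fail=0; on 'c' 0 → fail=0;  out ∅∪∅=∅
  n6('a'): parent n0 fail=0; on 'a' 0 → fail=0;  out ∅∪∅=∅
  n11('d'): parent n0 fail=0; on 'd' 0 → fail=0;  out ∅∪∅=∅
  n2('bb'): parent n1 fail=0; on 'b' 0 → fail=1;  out ∅∪{1}={1}
  n5('cd'): parent n4 fail=0; on 'd' 0 → fail=11;  out {2}∪∅={2}
  n7('ad'): parent n6 fail=0; on 'd' 0 → fail=11;  out {3}∪∅={3}
  n12('db'): parent n11 fail=0; on 'b' 0 → fail=1;  out {5}∪{1}={1,5}
  n13('ca'): parent n4 fail=0; on 'a' 0 → fail=6;  out ∅∪∅=∅
  n18('ac'): parent n6 fail=0; on 'c' 0 → fail=4;  out ∅∪∅=∅
  n3('bbb'): parent n2 fail=1; on 'b' 1 → fail=2;  out {0}∪{1}={0,1}
  n8('cdd'): parent n5 fail=11; on 'd' 11→0 → fail=11;  out ∅∪∅=∅
  n14('caa'): parent n13 fail=6; on 'a' 6→0 → fail=6;  out ∅∪∅=∅
  n19('aca'): parent n18 fail=4; on 'a' 4 → fail=13;  out ∅∪∅=∅
  n9('cddc'): parent n8 fail=11; on 'c' 11→0 → fail=4;  out ∅∪∅=∅
  n15('caac'): parent n14 fail=6; on 'c' 6 → fail=18;  out ∅∪∅=∅
  n20('acad'): parent n19 fail=13; on 'd' 13→6 → fail=7;  out {7}∪{3}={3,7}
  n10('cddcb'): parent n9 fail=4; on 'b' 4→0 → fail=1;  out {4}∪{1}={1,4}
  n16('caaca'): parent n15 fail=18; on 'a' 18 → fail=19;  out ∅∪∅=∅
  n17('caacad'): parent n16 fail=19; on 'd' 19 → fail=20;  out {6}∪{3,7}={3,6,7}

Run:
i=0 'c': node 0→4
i=1 'a': node 4→13
i=2 'a': node 13→14
i=3 'c': node 14→15
i=4 'a': node 15→16
i=5 'd': node 16→17  ** P3@[4:5],P6@[0:5],P7@[2:5]
i=6 'a': node 17→6 ·f
i=7 'a': node 6→6 ·f
i=8 'a': node 6→6 ·f
i=9 'a': node 6→6 ·f
i=10 'c': node 6→18
i=11 'c': node 18→4 ·f
i=12 'c': node 4→4 ·f
i=13 'a': node 4→13
i=14 'a': node 13→14
i=15 'c': node 14→15
i=16 'a': node 15→16
i=17 'd': node 16→17  ** P3@[16:17],P6@[12:17],P7@[14:17]
i=18 'a': node 17→6 ·f
i=19 'd': node 6→7  ** P3@[18:19]
i=20 'd': node 7→11 ·f
i=21 'b': node 11→12  ** P1@[21:21],P5@[20:21]
i=22 'd': node 12→11 ·f
i=23 'd': node 11→11 ·f
i=24 'b': node 11→12  ** P1@[24:24],P5@[23:24]
i=25 'd': node 12→11 ·f
i=26 'd': node 11→11 ·f
i=27 'c': node 11→4 ·f
i=28 'c': node 4→4 ·f
i=29 'b': node 4→1 ·f  ** P1@[29:29]
i=30 'c': node 1→4 ·f
i=31 'd': node 4→5  ** P2@[30:31]
i=32 'c': node 5→4 ·f
i=33 'd': node 4→5  ** P2@[32:33]
i=34 'a': node 5→6 ·f
i=35 'd': node 6→7  ** P3@[34:35]
i=36 'd': node 7→11 ·f
i=37 'a': node 11→6 ·f
i=38 'c': node 6→18

Result: [[5,3],[5,6],[5,7],[17,3],[17,6],[17,7],[19,3],[21,1],[21,5],[24,1],[24,5],[29,1],[31,2],[33,2],[35,3]]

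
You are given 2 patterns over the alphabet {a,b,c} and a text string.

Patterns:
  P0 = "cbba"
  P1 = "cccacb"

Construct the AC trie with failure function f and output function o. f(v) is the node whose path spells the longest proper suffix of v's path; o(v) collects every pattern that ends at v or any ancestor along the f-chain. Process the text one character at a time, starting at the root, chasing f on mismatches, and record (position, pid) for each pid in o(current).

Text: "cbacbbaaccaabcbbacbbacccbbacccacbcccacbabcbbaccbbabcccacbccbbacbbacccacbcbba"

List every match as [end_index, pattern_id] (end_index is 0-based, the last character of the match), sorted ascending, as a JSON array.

Build automaton:
Trie nodes:
  n0 'ε': c→1
  n1 'c': b→2 c→5
  n2 'cb': b→3
  n3 'cbb': a→4
  n4 'cbba': ·  ←P0
  n5 'cc': c→6
  n6 'ccc': a→7
  n7 'ccca': c→8
  n8 'cccac': b→9
  n9 'cccacb': ·  ←P1

BFS fail/out derivation:
  fail(1) 'c': from fail(0)=0 chase 'c': 0 ⇒ 0;  out=∅∪out(0)=∅
  fail(2) 'cb': from fail(1)=0 chase 'b': 0 ⇒ 0;  out=∅∪out(0)=∅
  fail(5) 'cc': from fail(1)=0 chase 'c': 0 ⇒ 1;  out=∅∪out(1)=∅
  fail(3) 'cbb': from fail(2)=0 chase 'b': 0 ⇒ 0;  out=∅∪out(0)=∅
  fail(6) 'ccc': from fail(5)=1 chase 'c': 1 ⇒ 5;  out=∅∪out(5)=∅
  fail(4) 'cbba': from fail(3)=0 chase 'a': 0 ⇒ 0;  out={0}∪out(0)={0}
  fail(7) 'ccca': from fail(6)=5 chase 'a': 5→1→0 ⇒ 0;  out=∅∪out(0)=∅
  fail(8) 'cccac': from fail(7)=0 chase 'c': 0 ⇒ 1;  out=∅∪out(1)=∅
  fail(9) 'cccacb': from fail(8)=1 chase 'b': 1 ⇒ 2;  out={1}∪out(2)={1}

Scan:
[0] read 'c'  n0⇒n1
[1] read 'b'  n1⇒n2
[2] read 'a'  n2⇒n0 (via fail)
[3] read 'c'  n0⇒n1
[4] read 'b'  n1⇒n2
[5] read 'b'  n2⇒n3
[6] read 'a'  n3⇒n4  → match P0@[3:6]
[7] read 'a'  n4⇒n0 (via fail)
[8] read 'c'  n0⇒n1
[9] read 'c'  n1⇒n5
[10] read 'a'  n5⇒n0 (via fail)
[11] read 'a'  n0⇒n0
[12] read 'b'  n0⇒n0
[13] read 'c'  n0⇒n1
[14] read 'b'  n1⇒n2
[15] read 'b'  n2⇒n3
[16] read 'a'  n3⇒n4  → match P0@[13:16]
[17] read 'c'  n4⇒n1 (via fail)
[18] read 'b'  n1⇒n2
[19] read 'b'  n2⇒n3
[20] read 'a'  n3⇒n4  → match P0@[17:20]
[21] read 'c'  n4⇒n1 (via fail)
[22] read 'c'  n1⇒n5
[23] read 'c'  n5⇒n6
[24] read 'b'  n6⇒n2 (via fail)
[25] read 'b'  n2⇒n3
[26] read 'a'  n3⇒n4  → match P0@[23:26]
[27] read 'c'  n4⇒n1 (via fail)
[28] read 'c'  n1⇒n5
[29] read 'c'  n5⇒n6
[30] read 'a'  n6⇒n7
[31] read 'c'  n7⇒n8
[32] read 'b'  n8⇒n9  → match P1@[27:32]
[33] read 'c'  n9⇒n1 (via fail)
[34] read 'c'  n1⇒n5
[35] read 'c'  n5⇒n6
[36] read 'a'  n6⇒n7
[37] read 'c'  n7⇒n8
[38] read 'b'  n8⇒n9  → match P1@[33:38]
[39] read 'a'  n9⇒n0 (via fail)
[40] read 'b'  n0⇒n0
[41] read 'c'  n0⇒n1
[42] read 'b'  n1⇒n2
[43] read 'b'  n2⇒n3
[44] read 'a'  n3⇒n4  → match P0@[41:44]
[45] read 'c'  n4⇒n1 (via fail)
[46] read 'c'  n1⇒n5
[47] read 'b'  n5⇒n2 (via fail)
[48] read 'b'  n2⇒n3
[49] read 'a'  n3⇒n4  → match P0@[46:49]
[50] read 'b'  n4⇒n0 (via fail)
[51] read 'c'  n0⇒n1
[52] read 'c'  n1⇒n5
[53] read 'c'  n5⇒n6
[54] read 'a'  n6⇒n7
[55] read 'c'  n7⇒n8
[56] read 'b'  n8⇒n9  → match P1@[51:56]
[57] read 'c'  n9⇒n1 (via fail)
[58] read 'c'  n1⇒n5
[59] read 'b'  n5⇒n2 (via fail)
[60] read 'b'  n2⇒n3
[61] read 'a'  n3⇒n4  → match P0@[58:61]
[62] read 'c'  n4⇒n1 (via fail)
[63] read 'b'  n1⇒n2
[64] read 'b'  n2⇒n3
[65] read 'a'  n3⇒n4  → match P0@[62:65]
[66] read 'c'  n4⇒n1 (via fail)
[67] read 'c'  n1⇒n5
[68] read 'c'  n5⇒n6
[69] read 'a'  n6⇒n7
[70] read 'c'  n7⇒n8
[71] read 'b'  n8⇒n9  → match P1@[66:71]
[72] read 'c'  n9⇒n1 (via fail)
[73] read 'b'  n1⇒n2
[74] read 'b'  n2⇒n3
[75] read 'a'  n3⇒n4  → match P0@[72:75]

Matches: [[6,0],[16,0],[20,0],[26,0],[32,1],[38,1],[44,0],[49,0],[56,1],[61,0],[65,0],[71,1],[75,0]]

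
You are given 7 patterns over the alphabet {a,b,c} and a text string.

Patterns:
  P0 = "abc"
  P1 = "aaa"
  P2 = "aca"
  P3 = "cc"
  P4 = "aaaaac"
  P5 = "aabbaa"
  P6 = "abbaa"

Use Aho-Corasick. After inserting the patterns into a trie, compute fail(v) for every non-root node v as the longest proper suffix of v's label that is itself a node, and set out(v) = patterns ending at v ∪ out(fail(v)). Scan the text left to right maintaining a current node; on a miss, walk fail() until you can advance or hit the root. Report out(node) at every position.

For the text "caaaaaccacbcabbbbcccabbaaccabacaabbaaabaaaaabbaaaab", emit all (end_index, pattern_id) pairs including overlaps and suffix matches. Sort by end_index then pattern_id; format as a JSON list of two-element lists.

Construct AC machine:
Trie nodes:
  n0 'ε': a→1 c→8
  n1 'a': a→4 b→2 c→6
  n2 'ab': b→17 c→3
  n3 'abc': ·  [P0 ends]
  n4 'aa': a→5 b→13
  n5 'aaa': a→10  [P1 ends]
  n6 'ac': a→7
  n7 'aca': ·  [P2 ends]
  n8 'c': c→9
  n9 'cc': ·  [P3 ends]
  n10 'aaaa': a→11
  n11 'aaaaa': c→12
  n12 'aaaaac': ·  [P4 ends]
  n13 'aab': b→14
  n14 'aabb': a→15
  n15 'aabba': a→16
  n16 'aabbaa': ·  [P5 ends]
  n17 'abb': a→18
  n18 'abba': a→19
  n19 'abbaa': ·  [P6 ends]

BFS fail/out derivation:
  fail(1) 'a': from fail(0)=0 chase 'a': 0 ⇒ 0;  out=∅∪out(0)=∅
  fail(8) 'c': from fail(0)=0 chase 'c': 0 ⇒ 0;  out=∅∪out(0)=∅
  fail(2) 'ab': from fail(1)=0 chase 'b': 0 ⇒ 0;  out=∅∪out(0)=∅
  fail(4) 'aa': from fail(1)=0 chase 'a': 0 ⇒ 1;  out=∅∪out(1)=∅
  fail(6) 'ac': from fail(1)=0 chase 'c': 0 ⇒ 8;  out=∅∪out(8)=∅
  fail(9) 'cc': from fail(8)=0 chase 'c': 0 ⇒ 8;  out={3}∪out(8)={3}
  fail(3) 'abc': from fail(2)=0 chase 'c': 0 ⇒ 8;  out={0}∪out(8)={0}
  fail(5) 'aaa': from fail(4)=1 chase 'a': 1 ⇒ 4;  out={1}∪out(4)={1}
  fail(7) 'aca': from fail(6)=8 chase 'a': 8→0 ⇒ 1;  out={2}∪out(1)={2}
  fail(13) 'aab': from fail(4)=1 chase 'b': 1 ⇒ 2;  out=∅∪out(2)=∅
  fail(17) 'abb': from fail(2)=0 chase 'b': 0 ⇒ 0;  out=∅∪out(0)=∅
  fail(10) 'aaaa': from fail(5)=4 chase 'a': 4 ⇒ 5;  out=∅∪out(5)={1}
  fail(14) 'aabb': from fail(13)=2 chase 'b': 2 ⇒ 17;  out=∅∪out(17)=∅
  fail(18) 'abba': from fail(17)=0 chase 'a': 0 ⇒ 1;  out=∅∪out(1)=∅
  fail(11) 'aaaaa': from fail(10)=5 chase 'a': 5 ⇒ 10;  out=∅∪out(10)={1}
  fail(15) 'aabba': from fail(14)=17 chase 'a': 17 ⇒ 18;  out=∅∪out(18)=∅
  fail(19) 'abbaa': from fail(18)=1 chase 'a': 1 ⇒ 4;  out={6}∪out(4)={6}
  fail(12) 'aaaaac': from fail(11)=10 chase 'c': 10→5→4→1 ⇒ 6;  out={4}∪out(6)={4}
  fail(16) 'aabbaa': from fail(15)=18 chase 'a': 18 ⇒ 19;  out={5}∪out(19)={5,6}

Text stream:
[0] read 'c'  n0⇒n8
[1] read 'a'  n8⇒n1 ·f
[2] read 'a'  n1⇒n4
[3] read 'a'  n4⇒n5  ** P1@[1:3]
[4] read 'a'  n5⇒n10  ** P1@[2:4]
[5] read 'a'  n10⇒n11  ** P1@[3:5]
[6] read 'c'  n11⇒n12  ** P4@[1:6]
[7] read 'c'  n12⇒n9 ·f  ** P3@[6:7]
[8] read 'a'  n9⇒n1 ·f
[9] read 'c'  n1⇒n6
[10] read 'b'  n6⇒n0 ·f
[11] read 'c'  n0⇒n8
[12] read 'a'  n8⇒n1 ·f
[13] read 'b'  n1⇒n2
[14] read 'b'  n2⇒n17
[15] read 'b'  n17⇒n0 ·f
[16] read 'b'  n0⇒n0
[17] read 'c'  n0⇒n8
[18] read 'c'  n8⇒n9  ** P3@[17:18]
[19] read 'c'  n9⇒n9 ·f  ** P3@[18:19]
[20] read 'a'  n9⇒n1 ·f
[21] read 'b'  n1⇒n2
[22] read 'b'  n2⇒n17
[23] read 'a'  n17⇒n18
[24] read 'a'  n18⇒n19  ** P6@[20:24]
[25] read 'c'  n19⇒n6 ·f
[26] read 'c'  n6⇒n9 ·f  ** P3@[25:26]
[27] read 'a'  n9⇒n1 ·f
[28] read 'b'  n1⇒n2
[29] read 'a'  n2⇒n1 ·f
[30] read 'c'  n1⇒n6
[31] read 'a'  n6⇒n7  ** P2@[29:31]
[32] read 'a'  n7⇒n4 ·f
[33] read 'b'  n4⇒n13
[34] read 'b'  n13⇒n14
[35] read 'a'  n14⇒n15
[36] read 'a'  n15⇒n16  ** P5@[31:36],P6@[32:36]
[37] read 'a'  n16⇒n5 ·f  ** P1@[35:37]
[38] read 'b'  n5⇒n13 ·f
[39] read 'a'  n13⇒n1 ·f
[40] read 'a'  n1⇒n4
[41] read 'a'  n4⇒n5  ** P1@[39:41]
[42] read 'a'  n5⇒n10  ** P1@[40:42]
[43] read 'a'  n10⇒n11  ** P1@[41:43]
[44] read 'b'  n11⇒n13 ·f
[45] read 'b'  n13⇒n14
[46] read 'a'  n14⇒n15
[47] read 'a'  n15⇒n16  ** P5@[42:47],P6@[43:47]
[48] read 'a'  n16⇒n5 ·f  ** P1@[46:48]
[49] read 'a'  n5⇒n10  ** P1@[47:49]
[50] read 'b'  n10⇒n13 ·f

All matches (sorted): [[3,1],[4,1],[5,1],[6,4],[7,3],[18,3],[19,3],[24,6],[26,3],[31,2],[36,5],[36,6],[37,1],[41,1],[42,1],[43,1],[47,5],[47,6],[48,1],[49,1]]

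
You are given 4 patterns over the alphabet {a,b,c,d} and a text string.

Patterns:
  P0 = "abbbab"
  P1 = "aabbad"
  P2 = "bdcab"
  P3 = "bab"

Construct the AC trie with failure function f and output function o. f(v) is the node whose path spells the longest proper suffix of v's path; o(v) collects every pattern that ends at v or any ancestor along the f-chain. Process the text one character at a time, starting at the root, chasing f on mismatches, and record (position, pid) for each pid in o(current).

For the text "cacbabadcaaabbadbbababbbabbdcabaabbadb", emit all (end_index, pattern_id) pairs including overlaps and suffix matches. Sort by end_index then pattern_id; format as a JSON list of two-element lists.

Build automaton:
Trie nodes:
  n0 'ε': a→1 b→12
  n1 'a': a→7 b→2
  n2 'ab': b→3
  n3 'abb': b→4
  n4 'abbb': a→5
  n5 'abbba': b→6
  n6 'abbbab': ·  [P0 ends]
  n7 'aa': b→8
  n8 'aab': b→9
  n9 'aabb': a→10
  n10 'aabba': d→11
  n11 'aabbad': ·  [P1 ends]
  n12 'b': a→17 d→13
  n13 'bd': c→14
  n14 'bdc': a→15
  n15 'bdca': b→16
  n16 'bdcab': ·  [P2 ends]
  n17 'ba': b→18
  n18 'bab': ·  [P3 ends]

Failure links (BFS by depth):
  fail(1) 'a': from fail(0)=0 chase 'a': 0 ⇒ 0;  out=∅∪out(0)=∅
  fail(12) 'b': from fail(0)=0 chase 'b': 0 ⇒ 0;  out=∅∪out(0)=∅
  fail(2) 'ab': from fail(1)=0 chase 'b': 0 ⇒ 12;  out=∅∪out(12)=∅
  fail(7) 'aa': from fail(1)=0 chase 'a': 0 ⇒ 1;  out=∅∪out(1)=∅
  fail(13) 'bd': from fail(12)=0 chase 'd': 0 ⇒ 0;  out=∅∪out(0)=∅
  fail(17) 'ba': from fail(12)=0 chase 'a': 0 ⇒ 1;  out=∅∪out(1)=∅
  fail(3) 'abb': from fail(2)=12 chase 'b': 12→0 ⇒ 12;  out=∅∪out(12)=∅
  fail(8) 'aab': from fail(7)=1 chase 'b': 1 ⇒ 2;  out=∅∪out(2)=∅
  fail(14) 'bdc': from fail(13)=0 chase 'c': 0 ⇒ 0;  out=∅∪out(0)=∅
  fail(18) 'bab': from fail(17)=1 chase 'b': 1 ⇒ 2;  out={3}∪out(2)={3}
  fail(4) 'abbb': from fail(3)=12 chase 'b': 12→0 ⇒ 12;  out=∅∪out(12)=∅
  fail(9) 'aabb': from fail(8)=2 chase 'b': 2 ⇒ 3;  out=∅∪out(3)=∅
  fail(15) 'bdca': from fail(14)=0 chase 'a': 0 ⇒ 1;  out=∅∪out(1)=∅
  fail(5) 'abbba': from fail(4)=12 chase 'a': 12 ⇒ 17;  out=∅∪out(17)=∅
  fail(10) 'aabba': from fail(9)=3 chase 'a': 3→12 ⇒ 17;  out=∅∪out(17)=∅
  fail(16) 'bdcab': from fail(15)=1 chase 'b': 1 ⇒ 2;  out={2}∪out(2)={2}
  fail(6) 'abbbab': from fail(5)=17 chase 'b': 17 ⇒ 18;  out={0}∪out(18)={0,3}
  fail(11) 'aabbad': from fail(10)=17 chase 'd': 17→1→0 ⇒ 0;  out={1}∪out(0)={1}

Text stream:
[0] read 'c'  n0⇒n0
[1] read 'a'  n0⇒n1
[2] read 'c'  n1⇒n0 (fail-walked)
[3] read 'b'  n0⇒n12
[4] read 'a'  n12⇒n17
[5] read 'b'  n17⇒n18  ** P3@[3:5]
[6] read 'a'  n18⇒n17 (fail-walked)
[7] read 'd'  n17⇒n0 (fail-walked)
[8] read 'c'  n0⇒n0
[9] read 'a'  n0⇒n1
[10] read 'a'  n1⇒n7
[11] read 'a'  n7⇒n7 (fail-walked)
[12] read 'b'  n7⇒n8
[13] read 'b'  n8⇒n9
[14] read 'a'  n9⇒n10
[15] read 'd'  n10⇒n11  ** P1@[10:15]
[16] read 'b'  n11⇒n12 (fail-walked)
[17] read 'b'  n12⇒n12 (fail-walked)
[18] read 'a'  n12⇒n17
[19] read 'b'  n17⇒n18  ** P3@[17:19]
[20] read 'a'  n18⇒n17 (fail-walked)
[21] read 'b'  n17⇒n18  ** P3@[19:21]
[22] read 'b'  n18⇒n3 (fail-walked)
[23] read 'b'  n3⇒n4
[24] read 'a'  n4⇒n5
[25] read 'b'  n5⇒n6  ** P0@[20:25],P3@[23:25]
[26] read 'b'  n6⇒n3 (fail-walked)
[27] read 'd'  n3⇒n13 (fail-walked)
[28] read 'c'  n13⇒n14
[29] read 'a'  n14⇒n15
[30] read 'b'  n15⇒n16  ** P2@[26:30]
[31] read 'a'  n16⇒n17 (fail-walked)
[32] read 'a'  n17⇒n7 (fail-walked)
[33] read 'b'  n7⇒n8
[34] read 'b'  n8⇒n9
[35] read 'a'  n9⇒n10
[36] read 'd'  n10⇒n11  ** P1@[31:36]
[37] read 'b'  n11⇒n12 (fail-walked)

All matches (sorted): [[5,3],[15,1],[19,3],[21,3],[25,0],[25,3],[30,2],[36,1]]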